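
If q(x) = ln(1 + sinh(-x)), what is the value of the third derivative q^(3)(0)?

Plug the Maclaurin series of the inner function into that of the outer and collect terms.
The coefficient of x^3 in the expansion is -1/2, so q′′′(0) = 3! * (-1/2) = -3.

-3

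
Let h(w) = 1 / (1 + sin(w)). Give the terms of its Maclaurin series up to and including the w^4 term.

2*w^4/3 - 5*w^3/6 + w^2 - w + 1

Write 1/(1+u) = 1 - u + u^2 - u^3 + ... and substitute the series for u.
h(0) = 1
h′(0) = -1
h′′(0) = 2
h′′′(0) = -5
h^(4)(0) = 16
Dividing each by k! gives the coefficients c_0, ..., c_4.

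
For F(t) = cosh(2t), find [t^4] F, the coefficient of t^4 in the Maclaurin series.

F(0) = 1
F′(0) = 0
F′′(0) = 4
F′′′(0) = 0
F^(4)(0) = 16

2/3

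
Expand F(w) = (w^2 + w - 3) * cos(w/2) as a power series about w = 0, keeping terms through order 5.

w^5/384 - 17*w^4/128 - w^3/8 + 11*w^2/8 + w - 3

Distribute the polynomial across the series and collect like powers.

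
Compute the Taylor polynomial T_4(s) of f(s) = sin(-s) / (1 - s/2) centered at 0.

Multiply the two series term by term and collect like powers.
[s^0] = 0;  [s^1] = -1;  [s^2] = -1/2;  [s^3] = -1/12;  [s^4] = -1/24.

-s^4/24 - s^3/12 - s^2/2 - s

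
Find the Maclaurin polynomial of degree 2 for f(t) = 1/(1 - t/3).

Use the known series and substitute for the argument.
[t^0] = 1;  [t^1] = 1/3;  [t^2] = 1/9.

t^2/9 + t/3 + 1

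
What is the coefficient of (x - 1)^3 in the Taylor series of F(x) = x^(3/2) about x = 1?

Use the known series and substitute for the argument.
F(1) = 1
F′(1) = 3/2
F′′(1) = 3/4
F′′′(1) = -3/8
So c_3 = F′′′(1)/3! = -1/16.

-1/16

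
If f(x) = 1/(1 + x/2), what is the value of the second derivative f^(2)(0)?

1/2

The coefficient of x^2 in the expansion is 1/4, so f′′(0) = 2! * (1/4) = 1/2.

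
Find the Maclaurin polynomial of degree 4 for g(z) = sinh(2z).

4*z^3/3 + 2*z

Differentiate repeatedly and evaluate at the center.
g(0) = 0
g′(0) = 2
g′′(0) = 0
g′′′(0) = 8
g^(4)(0) = 0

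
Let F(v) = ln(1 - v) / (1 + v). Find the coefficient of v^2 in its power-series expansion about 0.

Multiply the two series term by term and collect like powers.
F(0) = 0
F′(0) = -1
F′′(0) = 1
So c_2 = F′′(0)/2! = 1/2.

1/2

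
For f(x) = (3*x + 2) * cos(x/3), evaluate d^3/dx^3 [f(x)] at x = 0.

Shift and add copies of the series according to the polynomial's terms.
The coefficient of x^3 in the expansion is -1/6, so f′′′(0) = 3! * (-1/6) = -1.

-1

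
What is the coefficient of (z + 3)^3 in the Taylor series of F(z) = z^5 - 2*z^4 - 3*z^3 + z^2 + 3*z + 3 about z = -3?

111

c_3 = F′′′(-3)/3! = 111.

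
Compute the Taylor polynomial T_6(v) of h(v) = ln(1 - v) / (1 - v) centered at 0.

-49*v^6/20 - 137*v^5/60 - 25*v^4/12 - 11*v^3/6 - 3*v^2/2 - v

Multiply the two series term by term and collect like powers.
h(0) = 0
h′(0) = -1
h′′(0) = -3
h′′′(0) = -11
h^(4)(0) = -50
h^(5)(0) = -274
h^(6)(0) = -1764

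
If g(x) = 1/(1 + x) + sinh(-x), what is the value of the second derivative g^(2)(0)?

2

Combine the two series term by term.
From the series, [x^2] g = 1; multiply by 2! = 2 to get 2.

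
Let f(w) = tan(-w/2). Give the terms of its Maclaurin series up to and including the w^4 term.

-w^3/24 - w/2

f(0) = 0
f′(0) = -1/2
f′′(0) = 0
f′′′(0) = -1/4
f^(4)(0) = 0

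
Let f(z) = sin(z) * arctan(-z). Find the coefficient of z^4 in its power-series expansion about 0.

1/2

Write out both Maclaurin series and multiply, keeping only the needed powers.
[z^0] = 0;  [z^1] = 0;  [z^2] = -1;  [z^3] = 0;  [z^4] = 1/2.
So c_4 = f^(4)(0)/4! = 1/2.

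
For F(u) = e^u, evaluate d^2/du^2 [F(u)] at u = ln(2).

2

The coefficient of (u - ln(2))^2 in the expansion is 1, so F′′(ln(2)) = 2! * (1) = 2.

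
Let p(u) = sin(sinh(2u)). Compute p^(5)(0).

-256

Plug the Maclaurin series of the inner function into that of the outer and collect terms.
From the series, [u^5] p = -32/15; multiply by 5! = 120 to get -256.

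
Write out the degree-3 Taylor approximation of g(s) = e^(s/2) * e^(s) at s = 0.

9*s^3/16 + 9*s^2/8 + 3*s/2 + 1

Multiply the two series term by term and collect like powers.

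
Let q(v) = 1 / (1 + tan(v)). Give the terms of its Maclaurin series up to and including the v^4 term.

Expand as Σ (-1)^k u^k with u equal to the inner function's series.

5*v^4/3 - 4*v^3/3 + v^2 - v + 1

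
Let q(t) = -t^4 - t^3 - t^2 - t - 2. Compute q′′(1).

-20

The coefficient of (t - 1)^2 in the expansion is -10, so q′′(1) = 2! * (-10) = -20.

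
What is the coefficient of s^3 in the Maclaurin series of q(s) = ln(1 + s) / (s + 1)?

Multiply the numerator's expansion by the denominator's geometric series.
q(0) = 0
q′(0) = 1
q′′(0) = -3
q′′′(0) = 11
So c_3 = q′′′(0)/3! = 11/6.

11/6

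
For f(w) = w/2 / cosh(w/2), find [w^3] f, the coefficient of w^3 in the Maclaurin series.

Divide the numerator series by the denominator series (power-series long division).
f(0) = 0
f′(0) = 1/2
f′′(0) = 0
f′′′(0) = -3/8
So c_3 = f′′′(0)/3! = -1/16.

-1/16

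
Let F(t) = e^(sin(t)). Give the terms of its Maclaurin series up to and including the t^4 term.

-t^4/8 + t^2/2 + t + 1

Substitute the inner expansion into the outer series and collect powers.
F(0) = 1
F′(0) = 1
F′′(0) = 1
F′′′(0) = 0
F^(4)(0) = -3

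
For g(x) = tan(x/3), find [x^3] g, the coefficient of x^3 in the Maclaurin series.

1/81

Use the known series and substitute for the argument.
g(0) = 0
g′(0) = 1/3
g′′(0) = 0
g′′′(0) = 2/27
So c_3 = g′′′(0)/3! = 1/81.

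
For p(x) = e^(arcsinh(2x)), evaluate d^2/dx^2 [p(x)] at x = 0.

Substitute the inner expansion into the outer series and collect powers.
The coefficient of x^2 in the expansion is 2, so p′′(0) = 2! * (2) = 4.

4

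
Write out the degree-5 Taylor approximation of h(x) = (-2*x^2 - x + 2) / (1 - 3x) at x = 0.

351*x^5 + 117*x^4 + 39*x^3 + 13*x^2 + 5*x + 2

Multiply each power in the prefactor through the base expansion.
h(0) = 2
h′(0) = 5
h′′(0) = 26
h′′′(0) = 234
h^(4)(0) = 2808
h^(5)(0) = 42120
Dividing each by k! gives the coefficients c_0, ..., c_5.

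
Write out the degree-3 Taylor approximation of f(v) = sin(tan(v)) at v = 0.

v^3/6 + v

Substitute the inner expansion into the outer series and collect powers.
f(0) = 0
f′(0) = 1
f′′(0) = 0
f′′′(0) = 1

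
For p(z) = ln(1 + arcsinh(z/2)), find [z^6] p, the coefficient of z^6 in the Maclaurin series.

-1/720

Compose series: expand the inner function first, then feed it into the outer expansion.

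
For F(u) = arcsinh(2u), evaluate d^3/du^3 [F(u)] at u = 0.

-8

Use the known series and substitute for the argument.
From the series, [u^3] F = -4/3; multiply by 3! = 6 to get -8.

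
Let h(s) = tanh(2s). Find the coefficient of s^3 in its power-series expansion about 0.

-8/3

h(0) = 0
h′(0) = 2
h′′(0) = 0
h′′′(0) = -16
So c_3 = h′′′(0)/3! = -8/3.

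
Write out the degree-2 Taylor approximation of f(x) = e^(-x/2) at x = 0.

Compute the successive derivatives at the expansion point and divide by k!.

x^2/8 - x/2 + 1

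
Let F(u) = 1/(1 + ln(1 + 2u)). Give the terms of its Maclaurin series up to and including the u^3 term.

Plug the Maclaurin series of the inner function into that of the outer and collect terms.
F(0) = 1
F′(0) = -2
F′′(0) = 12
F′′′(0) = -112

-56*u^3/3 + 6*u^2 - 2*u + 1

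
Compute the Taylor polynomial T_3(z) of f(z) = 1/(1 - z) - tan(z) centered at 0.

Add the two expansions coefficient-wise.

2*z^3/3 + z^2 + 1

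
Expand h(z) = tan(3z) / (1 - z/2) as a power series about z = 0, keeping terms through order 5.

Multiply the two series term by term and collect like powers.
h(0) = 0
h′(0) = 3
h′′(0) = 3
h′′′(0) = 117/2
h^(4)(0) = 117
h^(5)(0) = 8361/2

2787*z^5/80 + 39*z^4/8 + 39*z^3/4 + 3*z^2/2 + 3*z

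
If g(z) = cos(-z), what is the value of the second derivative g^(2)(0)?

The coefficient of z^2 in the expansion is -1/2, so g′′(0) = 2! * (-1/2) = -1.

-1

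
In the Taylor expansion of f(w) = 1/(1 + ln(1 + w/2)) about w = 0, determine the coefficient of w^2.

3/8

Compose series: expand the inner function first, then feed it into the outer expansion.
f(0) = 1
f′(0) = -1/2
f′′(0) = 3/4
The Taylor polynomial is Σ f^(k)(0)/k! · w^k.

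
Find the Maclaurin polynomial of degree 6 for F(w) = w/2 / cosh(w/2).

5*w^5/768 - w^3/16 + w/2

Invert the denominator's series and multiply.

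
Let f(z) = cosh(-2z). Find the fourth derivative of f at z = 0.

16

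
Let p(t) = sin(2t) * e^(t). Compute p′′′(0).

Take the Cauchy product of the two expansions.
The coefficient of t^3 in the expansion is -1/3, so p′′′(0) = 3! * (-1/3) = -2.

-2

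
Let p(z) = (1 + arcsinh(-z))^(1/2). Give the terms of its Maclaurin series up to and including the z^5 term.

Substitute the inner expansion into the outer series and collect powers.

-43*z^5/1280 + z^4/384 + z^3/48 - z^2/8 - z/2 + 1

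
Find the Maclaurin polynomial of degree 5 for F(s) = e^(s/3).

Differentiate repeatedly and evaluate at the center.

s^5/29160 + s^4/1944 + s^3/162 + s^2/18 + s/3 + 1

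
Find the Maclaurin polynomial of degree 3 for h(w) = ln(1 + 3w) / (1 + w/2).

Take the Cauchy product of the two expansions.
h(0) = 0
h′(0) = 3
h′′(0) = -12
h′′′(0) = 72

12*w^3 - 6*w^2 + 3*w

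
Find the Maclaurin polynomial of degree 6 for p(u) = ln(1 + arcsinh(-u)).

Compose series: expand the inner function first, then feed it into the outer expansion.
[u^0] = 0;  [u^1] = -1;  [u^2] = -1/2;  [u^3] = -1/6;  [u^4] = -1/12;  [u^5] = -13/120;  [u^6] = -4/45.

-4*u^6/45 - 13*u^5/120 - u^4/12 - u^3/6 - u^2/2 - u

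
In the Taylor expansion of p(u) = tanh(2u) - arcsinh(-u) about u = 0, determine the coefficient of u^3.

-17/6

Expand each term separately and add.
[u^0] = 0;  [u^1] = 3;  [u^2] = 0;  [u^3] = -17/6.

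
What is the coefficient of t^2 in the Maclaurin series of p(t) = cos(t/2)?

-1/8

[t^0] = 1;  [t^1] = 0;  [t^2] = -1/8.
So c_2 = p′′(0)/2! = -1/8.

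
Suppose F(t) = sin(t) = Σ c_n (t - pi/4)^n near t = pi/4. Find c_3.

-sqrt(2)/12

Use the known series and substitute for the argument.
F(pi/4) = sqrt(2)/2
F′(pi/4) = sqrt(2)/2
F′′(pi/4) = -sqrt(2)/2
F′′′(pi/4) = -sqrt(2)/2
Dividing each by k! gives the coefficients c_0, ..., c_3.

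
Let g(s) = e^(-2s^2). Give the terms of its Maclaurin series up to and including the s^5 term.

2*s^4 - 2*s^2 + 1

g(0) = 1
g′(0) = 0
g′′(0) = -4
g′′′(0) = 0
g^(4)(0) = 48
g^(5)(0) = 0
Dividing each by k! gives the coefficients c_0, ..., c_5.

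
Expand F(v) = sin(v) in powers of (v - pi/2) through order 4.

Use the known series and substitute for the argument.
F(pi/2) = 1
F′(pi/2) = 0
F′′(pi/2) = -1
F′′′(pi/2) = 0
F^(4)(pi/2) = 1
Dividing each by k! gives the coefficients c_0, ..., c_4.

(v - pi/2)^4/24 - (v - pi/2)^2/2 + 1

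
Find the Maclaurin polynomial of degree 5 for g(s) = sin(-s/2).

Differentiate repeatedly and evaluate at the center.
g(0) = 0
g′(0) = -1/2
g′′(0) = 0
g′′′(0) = 1/8
g^(4)(0) = 0
g^(5)(0) = -1/32
Then c_k = g^(k)(0)/k! gives each Taylor coefficient.

-s^5/3840 + s^3/48 - s/2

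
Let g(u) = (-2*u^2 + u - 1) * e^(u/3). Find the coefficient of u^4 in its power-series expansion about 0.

Shift and add copies of the series according to the polynomial's terms.
So c_4 = g^(4)(0)/4! = -205/1944.

-205/1944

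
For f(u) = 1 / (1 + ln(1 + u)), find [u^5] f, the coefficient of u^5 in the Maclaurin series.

Write 1/(1+u) = 1 - u + u^2 - u^3 + ... and substitute the series for u.
[u^0] = 1;  [u^1] = -1;  [u^2] = 3/2;  [u^3] = -7/3;  [u^4] = 11/3;  [u^5] = -347/60.
So c_5 = f^(5)(0)/5! = -347/60.

-347/60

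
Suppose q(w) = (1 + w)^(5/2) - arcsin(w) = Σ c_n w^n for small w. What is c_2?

Add the two expansions coefficient-wise.
q(0) = 1
q′(0) = 3/2
q′′(0) = 15/4

15/8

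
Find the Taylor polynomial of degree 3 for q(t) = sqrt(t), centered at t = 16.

(t - 16)^3/16384 - (t - 16)^2/512 + (t - 16)/8 + 4

[(t - 16)^0] = 4;  [(t - 16)^1] = 1/8;  [(t - 16)^2] = -1/512;  [(t - 16)^3] = 1/16384.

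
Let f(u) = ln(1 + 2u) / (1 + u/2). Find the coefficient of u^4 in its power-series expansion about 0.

Expand each factor separately, then convolve coefficients.

-73/12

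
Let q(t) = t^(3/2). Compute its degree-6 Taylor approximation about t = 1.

7*(t - 1)^6/1024 - 3*(t - 1)^5/256 + 3*(t - 1)^4/128 - (t - 1)^3/16 + 3*(t - 1)^2/8 + 3*(t - 1)/2 + 1

Use the known series and substitute for the argument.
q(1) = 1
q′(1) = 3/2
q′′(1) = 3/4
q′′′(1) = -3/8
q^(4)(1) = 9/16
q^(5)(1) = -45/32
q^(6)(1) = 315/64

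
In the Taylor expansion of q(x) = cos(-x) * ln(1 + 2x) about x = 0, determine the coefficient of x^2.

Expand each factor separately, then convolve coefficients.
q(0) = 0
q′(0) = 2
q′′(0) = -4

-2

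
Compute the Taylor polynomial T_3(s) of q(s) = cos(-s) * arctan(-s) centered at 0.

5*s^3/6 - s

Take the Cauchy product of the two expansions.
q(0) = 0
q′(0) = -1
q′′(0) = 0
q′′′(0) = 5
Then c_k = q^(k)(0)/k! gives each Taylor coefficient.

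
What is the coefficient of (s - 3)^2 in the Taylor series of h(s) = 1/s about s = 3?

h(3) = 1/3
h′(3) = -1/9
h′′(3) = 2/27
So c_2 = h′′(3)/2! = 1/27.

1/27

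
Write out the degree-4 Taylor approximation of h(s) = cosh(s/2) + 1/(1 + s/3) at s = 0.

155*s^4/10368 - s^3/27 + 17*s^2/72 - s/3 + 2

Expand each term separately and add.
h(0) = 2
h′(0) = -1/3
h′′(0) = 17/36
h′′′(0) = -2/9
h^(4)(0) = 155/432
The Taylor polynomial is Σ h^(k)(0)/k! · s^k.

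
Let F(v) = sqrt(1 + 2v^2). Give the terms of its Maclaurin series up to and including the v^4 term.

-v^4/2 + v^2 + 1

Apply the Taylor formula c_k = f^(k)(a)/k!.
F(0) = 1
F′(0) = 0
F′′(0) = 2
F′′′(0) = 0
F^(4)(0) = -12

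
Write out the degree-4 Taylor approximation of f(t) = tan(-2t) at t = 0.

-8*t^3/3 - 2*t

Compute the successive derivatives at the expansion point and divide by k!.
f(0) = 0
f′(0) = -2
f′′(0) = 0
f′′′(0) = -16
f^(4)(0) = 0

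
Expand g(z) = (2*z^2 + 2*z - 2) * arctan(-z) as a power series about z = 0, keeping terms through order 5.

16*z^5/15 + 2*z^4/3 - 8*z^3/3 - 2*z^2 + 2*z

Shift and add copies of the series according to the polynomial's terms.
g(0) = 0
g′(0) = 2
g′′(0) = -4
g′′′(0) = -16
g^(4)(0) = 16
g^(5)(0) = 128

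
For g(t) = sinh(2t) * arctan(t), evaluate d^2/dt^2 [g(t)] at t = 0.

4

Write out both Maclaurin series and multiply, keeping only the needed powers.
The coefficient of t^2 in the expansion is 2, so g′′(0) = 2! * (2) = 4.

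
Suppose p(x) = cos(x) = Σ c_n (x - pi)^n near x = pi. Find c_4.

-1/24

p(pi) = -1
p′(pi) = 0
p′′(pi) = 1
p′′′(pi) = 0
p^(4)(pi) = -1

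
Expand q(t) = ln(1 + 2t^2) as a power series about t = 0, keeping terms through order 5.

Apply the Taylor formula c_k = f^(k)(a)/k!.
q(0) = 0
q′(0) = 0
q′′(0) = 4
q′′′(0) = 0
q^(4)(0) = -48
q^(5)(0) = 0

-2*t^4 + 2*t^2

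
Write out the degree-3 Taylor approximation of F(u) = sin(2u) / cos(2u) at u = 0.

Invert the denominator's series and multiply.
F(0) = 0
F′(0) = 2
F′′(0) = 0
F′′′(0) = 16

8*u^3/3 + 2*u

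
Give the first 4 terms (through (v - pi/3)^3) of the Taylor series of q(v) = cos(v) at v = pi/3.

q(pi/3) = 1/2
q′(pi/3) = -sqrt(3)/2
q′′(pi/3) = -1/2
q′′′(pi/3) = sqrt(3)/2
Then c_k = q^(k)(pi/3)/k! gives each Taylor coefficient.

sqrt(3)*(v - pi/3)^3/12 - (v - pi/3)^2/4 - sqrt(3)*(v - pi/3)/2 + 1/2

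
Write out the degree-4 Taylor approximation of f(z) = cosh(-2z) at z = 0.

[z^0] = 1;  [z^1] = 0;  [z^2] = 2;  [z^3] = 0;  [z^4] = 2/3.

2*z^4/3 + 2*z^2 + 1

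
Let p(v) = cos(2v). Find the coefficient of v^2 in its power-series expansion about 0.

[v^0] = 1;  [v^1] = 0;  [v^2] = -2.

-2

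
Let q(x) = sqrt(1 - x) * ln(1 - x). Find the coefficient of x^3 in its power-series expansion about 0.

1/24

Expand each factor separately, then convolve coefficients.
[x^0] = 0;  [x^1] = -1;  [x^2] = 0;  [x^3] = 1/24.
So c_3 = q′′′(0)/3! = 1/24.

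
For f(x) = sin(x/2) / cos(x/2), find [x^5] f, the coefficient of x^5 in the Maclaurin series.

Divide the numerator series by the denominator series (power-series long division).
So c_5 = f^(5)(0)/5! = 1/240.

1/240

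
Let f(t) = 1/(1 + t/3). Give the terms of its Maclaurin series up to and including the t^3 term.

f(0) = 1
f′(0) = -1/3
f′′(0) = 2/9
f′′′(0) = -2/9

-t^3/27 + t^2/9 - t/3 + 1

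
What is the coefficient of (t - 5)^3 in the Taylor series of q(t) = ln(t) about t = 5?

1/375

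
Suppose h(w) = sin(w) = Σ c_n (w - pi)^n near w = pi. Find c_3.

1/6

h(pi) = 0
h′(pi) = -1
h′′(pi) = 0
h′′′(pi) = 1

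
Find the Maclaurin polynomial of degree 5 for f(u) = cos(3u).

27*u^4/8 - 9*u^2/2 + 1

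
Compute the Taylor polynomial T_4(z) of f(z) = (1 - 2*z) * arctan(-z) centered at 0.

Shift and add copies of the series according to the polynomial's terms.
f(0) = 0
f′(0) = -1
f′′(0) = 4
f′′′(0) = 2
f^(4)(0) = -16
Then c_k = f^(k)(0)/k! gives each Taylor coefficient.

-2*z^4/3 + z^3/3 + 2*z^2 - z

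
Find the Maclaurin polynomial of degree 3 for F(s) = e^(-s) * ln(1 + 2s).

Take the Cauchy product of the two expansions.
[s^0] = 0;  [s^1] = 2;  [s^2] = -4;  [s^3] = 17/3.

17*s^3/3 - 4*s^2 + 2*s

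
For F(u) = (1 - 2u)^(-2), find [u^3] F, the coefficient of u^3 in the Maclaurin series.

F(0) = 1
F′(0) = 4
F′′(0) = 24
F′′′(0) = 192
So c_3 = F′′′(0)/3! = 32.

32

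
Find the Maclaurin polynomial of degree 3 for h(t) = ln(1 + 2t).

Apply the Taylor formula c_k = f^(k)(a)/k!.
h(0) = 0
h′(0) = 2
h′′(0) = -4
h′′′(0) = 16
The Taylor polynomial is Σ h^(k)(0)/k! · t^k.

8*t^3/3 - 2*t^2 + 2*t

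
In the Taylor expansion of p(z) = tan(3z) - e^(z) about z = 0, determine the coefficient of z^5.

3887/120

Combine the two series term by term.
p(0) = -1
p′(0) = 2
p′′(0) = -1
p′′′(0) = 53
p^(4)(0) = -1
p^(5)(0) = 3887
So c_5 = p^(5)(0)/5! = 3887/120.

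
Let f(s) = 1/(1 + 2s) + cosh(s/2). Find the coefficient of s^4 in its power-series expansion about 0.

6145/384

Combine the two series term by term.
So c_4 = f^(4)(0)/4! = 6145/384.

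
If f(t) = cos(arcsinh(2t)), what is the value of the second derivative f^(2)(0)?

-4

Plug the Maclaurin series of the inner function into that of the outer and collect terms.
The coefficient of t^2 in the expansion is -2, so f′′(0) = 2! * (-2) = -4.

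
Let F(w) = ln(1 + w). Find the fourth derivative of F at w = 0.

-6

From the series, [w^4] F = -1/4; multiply by 4! = 24 to get -6.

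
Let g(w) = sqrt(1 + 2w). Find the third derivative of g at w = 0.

The coefficient of w^3 in the expansion is 1/2, so g′′′(0) = 3! * (1/2) = 3.

3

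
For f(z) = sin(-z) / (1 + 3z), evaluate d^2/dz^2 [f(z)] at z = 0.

6

Multiply the two series term by term and collect like powers.
The coefficient of z^2 in the expansion is 3, so f′′(0) = 2! * (3) = 6.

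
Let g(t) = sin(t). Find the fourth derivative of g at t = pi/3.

sqrt(3)/2

From the series, [(t - pi/3)^4] g = sqrt(3)/48; multiply by 4! = 24 to get sqrt(3)/2.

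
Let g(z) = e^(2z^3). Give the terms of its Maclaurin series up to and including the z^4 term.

2*z^3 + 1

[z^0] = 1;  [z^1] = 0;  [z^2] = 0;  [z^3] = 2;  [z^4] = 0.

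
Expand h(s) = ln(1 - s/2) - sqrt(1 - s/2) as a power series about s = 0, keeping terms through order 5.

-221*s^5/40960 - 27*s^4/2048 - 13*s^3/384 - 3*s^2/32 - s/4 - 1

Expand each term separately and add.
h(0) = -1
h′(0) = -1/4
h′′(0) = -3/16
h′′′(0) = -13/64
h^(4)(0) = -81/256
h^(5)(0) = -663/1024
Dividing each by k! gives the coefficients c_0, ..., c_5.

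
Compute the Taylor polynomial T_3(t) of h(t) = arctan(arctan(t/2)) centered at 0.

Let u equal the inner series; expand the outer function in u and truncate.
[t^0] = 0;  [t^1] = 1/2;  [t^2] = 0;  [t^3] = -1/12.

-t^3/12 + t/2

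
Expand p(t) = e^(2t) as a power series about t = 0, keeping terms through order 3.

4*t^3/3 + 2*t^2 + 2*t + 1

[t^0] = 1;  [t^1] = 2;  [t^2] = 2;  [t^3] = 4/3.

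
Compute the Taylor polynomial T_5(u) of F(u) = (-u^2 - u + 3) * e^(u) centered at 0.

Shift and add copies of the series according to the polynomial's terms.
F(0) = 3
F′(0) = 2
F′′(0) = -1
F′′′(0) = -6
F^(4)(0) = -13
F^(5)(0) = -22

-11*u^5/60 - 13*u^4/24 - u^3 - u^2/2 + 2*u + 3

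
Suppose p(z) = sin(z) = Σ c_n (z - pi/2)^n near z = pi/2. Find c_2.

-1/2

[(z - pi/2)^0] = 1;  [(z - pi/2)^1] = 0;  [(z - pi/2)^2] = -1/2.
So c_2 = p′′(pi/2)/2! = -1/2.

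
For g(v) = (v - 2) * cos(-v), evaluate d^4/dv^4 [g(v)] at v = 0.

-2

Shift and add copies of the series according to the polynomial's terms.
From the series, [v^4] g = -1/12; multiply by 4! = 24 to get -2.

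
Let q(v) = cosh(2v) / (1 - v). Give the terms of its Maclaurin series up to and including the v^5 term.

Multiply the two series term by term and collect like powers.
q(0) = 1
q′(0) = 1
q′′(0) = 6
q′′′(0) = 18
q^(4)(0) = 88
q^(5)(0) = 440

11*v^5/3 + 11*v^4/3 + 3*v^3 + 3*v^2 + v + 1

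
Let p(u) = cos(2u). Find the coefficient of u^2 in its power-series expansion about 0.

[u^0] = 1;  [u^1] = 0;  [u^2] = -2.

-2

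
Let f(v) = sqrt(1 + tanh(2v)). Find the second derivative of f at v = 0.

Compose series: expand the inner function first, then feed it into the outer expansion.
From the series, [v^2] f = -1/2; multiply by 2! = 2 to get -1.

-1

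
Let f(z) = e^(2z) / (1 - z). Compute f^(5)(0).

872

Multiply the numerator's expansion by the denominator's geometric series.
From the series, [z^5] f = 109/15; multiply by 5! = 120 to get 872.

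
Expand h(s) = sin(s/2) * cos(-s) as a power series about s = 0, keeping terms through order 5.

121*s^5/3840 - 13*s^3/48 + s/2

Expand each factor separately, then convolve coefficients.
h(0) = 0
h′(0) = 1/2
h′′(0) = 0
h′′′(0) = -13/8
h^(4)(0) = 0
h^(5)(0) = 121/32
The Taylor polynomial is Σ h^(k)(0)/k! · s^k.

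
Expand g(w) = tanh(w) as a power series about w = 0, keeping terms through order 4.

g(0) = 0
g′(0) = 1
g′′(0) = 0
g′′′(0) = -2
g^(4)(0) = 0
Then c_k = g^(k)(0)/k! gives each Taylor coefficient.

-w^3/3 + w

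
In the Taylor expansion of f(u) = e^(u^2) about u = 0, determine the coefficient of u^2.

c_2 = f′′(0)/2! = 1.

1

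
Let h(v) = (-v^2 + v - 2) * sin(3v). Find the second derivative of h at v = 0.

6

Shift and add copies of the series according to the polynomial's terms.
The coefficient of v^2 in the expansion is 3, so h′′(0) = 2! * (3) = 6.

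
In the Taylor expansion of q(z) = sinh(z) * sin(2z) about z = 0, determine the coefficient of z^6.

11/180

Expand each factor separately, then convolve coefficients.
q(0) = 0
q′(0) = 0
q′′(0) = 4
q′′′(0) = 0
q^(4)(0) = -24
q^(5)(0) = 0
q^(6)(0) = 44
The Taylor polynomial is Σ q^(k)(0)/k! · z^k.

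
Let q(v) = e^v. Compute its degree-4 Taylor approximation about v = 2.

Use the known series and substitute for the argument.

(v - 2)^4*e^(2)/24 + (v - 2)^3*e^(2)/6 + (v - 2)^2*e^(2)/2 + (v - 2)*e^(2) + e^(2)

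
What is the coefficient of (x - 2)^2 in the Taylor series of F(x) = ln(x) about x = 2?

F(2) = ln(2)
F′(2) = 1/2
F′′(2) = -1/4
So c_2 = F′′(2)/2! = -1/8.

-1/8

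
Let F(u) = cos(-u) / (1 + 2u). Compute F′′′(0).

Expand each factor separately, then convolve coefficients.
The coefficient of u^3 in the expansion is -7, so F′′′(0) = 3! * (-7) = -42.

-42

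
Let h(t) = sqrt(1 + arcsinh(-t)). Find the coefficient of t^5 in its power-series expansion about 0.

-43/1280

Let u equal the inner series; expand the outer function in u and truncate.
[t^0] = 1;  [t^1] = -1/2;  [t^2] = -1/8;  [t^3] = 1/48;  [t^4] = 1/384;  [t^5] = -43/1280.
So c_5 = h^(5)(0)/5! = -43/1280.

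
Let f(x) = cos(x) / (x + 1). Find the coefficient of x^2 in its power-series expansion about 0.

1/2

Use 1/(1 - r) = Σ r^k on the denominator, then take the Cauchy product.
[x^0] = 1;  [x^1] = -1;  [x^2] = 1/2.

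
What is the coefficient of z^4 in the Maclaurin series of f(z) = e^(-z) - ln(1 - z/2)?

11/192

Expand each term separately and add.
[z^0] = 1;  [z^1] = -1/2;  [z^2] = 5/8;  [z^3] = -1/8;  [z^4] = 11/192.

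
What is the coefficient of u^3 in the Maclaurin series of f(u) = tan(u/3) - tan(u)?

-26/81

Combine the two series term by term.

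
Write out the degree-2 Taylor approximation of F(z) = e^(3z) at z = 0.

9*z^2/2 + 3*z + 1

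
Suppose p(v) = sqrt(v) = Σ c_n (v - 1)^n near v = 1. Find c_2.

-1/8

p(1) = 1
p′(1) = 1/2
p′′(1) = -1/4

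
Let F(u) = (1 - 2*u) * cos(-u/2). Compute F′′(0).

-1/4

Distribute the polynomial across the series and collect like powers.
The coefficient of u^2 in the expansion is -1/8, so F′′(0) = 2! * (-1/8) = -1/4.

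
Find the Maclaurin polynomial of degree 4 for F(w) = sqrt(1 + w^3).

w^3/2 + 1

Compute the successive derivatives at the expansion point and divide by k!.
F(0) = 1
F′(0) = 0
F′′(0) = 0
F′′′(0) = 3
F^(4)(0) = 0
Then c_k = F^(k)(0)/k! gives each Taylor coefficient.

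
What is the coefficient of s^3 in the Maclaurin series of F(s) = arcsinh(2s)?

-4/3

[s^0] = 0;  [s^1] = 2;  [s^2] = 0;  [s^3] = -4/3.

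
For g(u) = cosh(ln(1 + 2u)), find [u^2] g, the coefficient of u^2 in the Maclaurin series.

Let u equal the inner series; expand the outer function in u and truncate.
[u^0] = 1;  [u^1] = 0;  [u^2] = 2.
So c_2 = g′′(0)/2! = 2.

2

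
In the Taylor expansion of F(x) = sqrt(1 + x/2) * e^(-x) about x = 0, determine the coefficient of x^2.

7/32

Write out both Maclaurin series and multiply, keeping only the needed powers.
F(0) = 1
F′(0) = -3/4
F′′(0) = 7/16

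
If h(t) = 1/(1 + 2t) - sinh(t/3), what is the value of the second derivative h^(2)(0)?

8

Add the two expansions coefficient-wise.
The coefficient of t^2 in the expansion is 4, so h′′(0) = 2! * (4) = 8.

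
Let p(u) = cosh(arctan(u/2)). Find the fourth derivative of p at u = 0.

Plug the Maclaurin series of the inner function into that of the outer and collect terms.
From the series, [u^4] p = -7/384; multiply by 4! = 24 to get -7/16.

-7/16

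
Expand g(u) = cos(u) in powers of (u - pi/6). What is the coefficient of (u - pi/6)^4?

sqrt(3)/48

g(pi/6) = sqrt(3)/2
g′(pi/6) = -1/2
g′′(pi/6) = -sqrt(3)/2
g′′′(pi/6) = 1/2
g^(4)(pi/6) = sqrt(3)/2
So c_4 = g^(4)(pi/6)/4! = sqrt(3)/48.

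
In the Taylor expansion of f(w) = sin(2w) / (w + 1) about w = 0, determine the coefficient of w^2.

-2

Expand 1/(denominator) as a geometric series and multiply by the numerator's series.
f(0) = 0
f′(0) = 2
f′′(0) = -4
So c_2 = f′′(0)/2! = -2.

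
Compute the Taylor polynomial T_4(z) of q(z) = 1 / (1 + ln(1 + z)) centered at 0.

11*z^4/3 - 7*z^3/3 + 3*z^2/2 - z + 1

Write 1/(1+u) = 1 - u + u^2 - u^3 + ... and substitute the series for u.
q(0) = 1
q′(0) = -1
q′′(0) = 3
q′′′(0) = -14
q^(4)(0) = 88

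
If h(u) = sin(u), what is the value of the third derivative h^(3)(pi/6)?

Differentiate repeatedly and evaluate at the center.
The coefficient of (u - pi/6)^3 in the expansion is -sqrt(3)/12, so h′′′(pi/6) = 3! * (-sqrt(3)/12) = -sqrt(3)/2.

-sqrt(3)/2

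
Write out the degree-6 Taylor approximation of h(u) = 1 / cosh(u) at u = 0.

-61*u^6/720 + 5*u^4/24 - u^2/2 + 1

Divide the numerator series by the denominator series (power-series long division).
h(0) = 1
h′(0) = 0
h′′(0) = -1
h′′′(0) = 0
h^(4)(0) = 5
h^(5)(0) = 0
h^(6)(0) = -61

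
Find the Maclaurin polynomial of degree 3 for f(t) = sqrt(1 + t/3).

Compute the successive derivatives at the expansion point and divide by k!.
[t^0] = 1;  [t^1] = 1/6;  [t^2] = -1/72;  [t^3] = 1/432.

t^3/432 - t^2/72 + t/6 + 1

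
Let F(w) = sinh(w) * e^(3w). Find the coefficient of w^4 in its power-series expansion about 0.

Expand each factor separately, then convolve coefficients.
F(0) = 0
F′(0) = 1
F′′(0) = 6
F′′′(0) = 28
F^(4)(0) = 120
So c_4 = F^(4)(0)/4! = 5.

5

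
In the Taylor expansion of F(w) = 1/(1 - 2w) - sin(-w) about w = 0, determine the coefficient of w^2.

Add the two expansions coefficient-wise.
F(0) = 1
F′(0) = 3
F′′(0) = 8

4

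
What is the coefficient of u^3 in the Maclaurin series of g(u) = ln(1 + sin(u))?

Substitute the inner expansion into the outer series and collect powers.
g(0) = 0
g′(0) = 1
g′′(0) = -1
g′′′(0) = 1
So c_3 = g′′′(0)/3! = 1/6.

1/6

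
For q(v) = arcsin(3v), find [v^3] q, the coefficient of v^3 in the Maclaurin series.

9/2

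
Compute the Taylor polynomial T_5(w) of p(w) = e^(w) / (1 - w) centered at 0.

Multiply the two series term by term and collect like powers.
p(0) = 1
p′(0) = 2
p′′(0) = 5
p′′′(0) = 16
p^(4)(0) = 65
p^(5)(0) = 326

163*w^5/60 + 65*w^4/24 + 8*w^3/3 + 5*w^2/2 + 2*w + 1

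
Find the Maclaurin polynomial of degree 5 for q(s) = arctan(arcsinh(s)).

Let u equal the inner series; expand the outer function in u and truncate.
q(0) = 0
q′(0) = 1
q′′(0) = 0
q′′′(0) = -3
q^(4)(0) = 0
q^(5)(0) = 53
Dividing each by k! gives the coefficients c_0, ..., c_5.

53*s^5/120 - s^3/2 + s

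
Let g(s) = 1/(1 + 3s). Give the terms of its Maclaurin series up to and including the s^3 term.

g(0) = 1
g′(0) = -3
g′′(0) = 18
g′′′(0) = -162
The Taylor polynomial is Σ g^(k)(0)/k! · s^k.

-27*s^3 + 9*s^2 - 3*s + 1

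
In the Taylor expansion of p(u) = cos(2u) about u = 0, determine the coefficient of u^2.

-2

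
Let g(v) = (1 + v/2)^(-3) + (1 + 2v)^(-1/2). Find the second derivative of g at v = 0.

6

Expand each term separately and add.
The coefficient of v^2 in the expansion is 3, so g′′(0) = 2! * (3) = 6.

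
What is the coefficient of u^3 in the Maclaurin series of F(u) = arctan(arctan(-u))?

Plug the Maclaurin series of the inner function into that of the outer and collect terms.
F(0) = 0
F′(0) = -1
F′′(0) = 0
F′′′(0) = 4

2/3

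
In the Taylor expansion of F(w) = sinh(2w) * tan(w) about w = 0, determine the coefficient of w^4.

Expand each factor separately, then convolve coefficients.
F(0) = 0
F′(0) = 0
F′′(0) = 4
F′′′(0) = 0
F^(4)(0) = 48
So c_4 = F^(4)(0)/4! = 2.

2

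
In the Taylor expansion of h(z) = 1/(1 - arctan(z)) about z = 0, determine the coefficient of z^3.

2/3

Let u equal the inner series; expand the outer function in u and truncate.
h(0) = 1
h′(0) = 1
h′′(0) = 2
h′′′(0) = 4
So c_3 = h′′′(0)/3! = 2/3.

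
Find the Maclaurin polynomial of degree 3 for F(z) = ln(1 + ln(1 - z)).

-7*z^3/6 - z^2 - z

Plug the Maclaurin series of the inner function into that of the outer and collect terms.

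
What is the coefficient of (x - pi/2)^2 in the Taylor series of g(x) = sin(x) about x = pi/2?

-1/2

Compute the successive derivatives at the expansion point and divide by k!.
g(pi/2) = 1
g′(pi/2) = 0
g′′(pi/2) = -1
The Taylor polynomial is Σ g^(k)(pi/2)/k! · (x - pi/2)^k.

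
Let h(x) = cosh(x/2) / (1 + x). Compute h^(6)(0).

51961/64

Multiply the two series term by term and collect like powers.
From the series, [x^6] h = 51961/46080; multiply by 6! = 720 to get 51961/64.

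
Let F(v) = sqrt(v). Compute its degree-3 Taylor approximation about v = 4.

Compute the successive derivatives at the expansion point and divide by k!.
F(4) = 2
F′(4) = 1/4
F′′(4) = -1/32
F′′′(4) = 3/256
The Taylor polynomial is Σ F^(k)(4)/k! · (v - 4)^k.

(v - 4)^3/512 - (v - 4)^2/64 + (v - 4)/4 + 2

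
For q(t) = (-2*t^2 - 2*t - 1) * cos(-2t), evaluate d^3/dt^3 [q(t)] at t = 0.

Multiply each power in the prefactor through the base expansion.
The coefficient of t^3 in the expansion is 4, so q′′′(0) = 3! * (4) = 24.

24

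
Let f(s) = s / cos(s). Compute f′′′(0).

Divide the numerator series by the denominator series (power-series long division).
The coefficient of s^3 in the expansion is 1/2, so f′′′(0) = 3! * (1/2) = 3.

3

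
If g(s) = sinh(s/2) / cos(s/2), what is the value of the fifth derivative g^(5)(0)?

Divide the numerator series by the denominator series (power-series long division).
The coefficient of s^5 in the expansion is 3/320, so g^(5)(0) = 5! * (3/320) = 9/8.

9/8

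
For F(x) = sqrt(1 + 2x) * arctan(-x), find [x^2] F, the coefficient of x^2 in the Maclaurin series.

-1

Expand each factor separately, then convolve coefficients.
F(0) = 0
F′(0) = -1
F′′(0) = -2
So c_2 = F′′(0)/2! = -1.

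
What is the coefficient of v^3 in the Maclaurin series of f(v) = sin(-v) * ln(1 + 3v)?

9/2

Write out both Maclaurin series and multiply, keeping only the needed powers.
f(0) = 0
f′(0) = 0
f′′(0) = -6
f′′′(0) = 27
Then c_k = f^(k)(0)/k! gives each Taylor coefficient.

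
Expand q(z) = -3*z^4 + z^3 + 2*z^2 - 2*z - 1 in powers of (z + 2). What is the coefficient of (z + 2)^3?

25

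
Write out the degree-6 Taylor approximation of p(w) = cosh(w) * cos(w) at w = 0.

1 - w^4/6

Write out both Maclaurin series and multiply, keeping only the needed powers.
p(0) = 1
p′(0) = 0
p′′(0) = 0
p′′′(0) = 0
p^(4)(0) = -4
p^(5)(0) = 0
p^(6)(0) = 0
Dividing each by k! gives the coefficients c_0, ..., c_6.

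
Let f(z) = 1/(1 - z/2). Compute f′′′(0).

From the series, [z^3] f = 1/8; multiply by 3! = 6 to get 3/4.

3/4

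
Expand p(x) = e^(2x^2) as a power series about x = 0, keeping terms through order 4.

p(0) = 1
p′(0) = 0
p′′(0) = 4
p′′′(0) = 0
p^(4)(0) = 48

2*x^4 + 2*x^2 + 1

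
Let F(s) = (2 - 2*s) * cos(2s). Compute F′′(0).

-8

Shift and add copies of the series according to the polynomial's terms.
From the series, [s^2] F = -4; multiply by 2! = 2 to get -8.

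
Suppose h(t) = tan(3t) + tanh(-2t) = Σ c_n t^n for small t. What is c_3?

35/3

Add the two expansions coefficient-wise.
h(0) = 0
h′(0) = 1
h′′(0) = 0
h′′′(0) = 70
The Taylor polynomial is Σ h^(k)(0)/k! · t^k.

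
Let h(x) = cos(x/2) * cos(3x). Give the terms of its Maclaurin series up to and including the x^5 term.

1513*x^4/384 - 37*x^2/8 + 1

Write out both Maclaurin series and multiply, keeping only the needed powers.
[x^0] = 1;  [x^1] = 0;  [x^2] = -37/8;  [x^3] = 0;  [x^4] = 1513/384;  [x^5] = 0.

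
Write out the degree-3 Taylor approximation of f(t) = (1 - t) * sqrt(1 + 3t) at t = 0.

45*t^3/16 - 21*t^2/8 + t/2 + 1

Shift and add copies of the series according to the polynomial's terms.
[t^0] = 1;  [t^1] = 1/2;  [t^2] = -21/8;  [t^3] = 45/16.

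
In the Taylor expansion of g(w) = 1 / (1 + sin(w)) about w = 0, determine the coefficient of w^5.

Use the geometric series for the reciprocal, then substitute.
g(0) = 1
g′(0) = -1
g′′(0) = 2
g′′′(0) = -5
g^(4)(0) = 16
g^(5)(0) = -61
Then c_k = g^(k)(0)/k! gives each Taylor coefficient.

-61/120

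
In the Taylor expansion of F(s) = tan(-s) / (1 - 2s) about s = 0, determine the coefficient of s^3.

Take the Cauchy product of the two expansions.
F(0) = 0
F′(0) = -1
F′′(0) = -4
F′′′(0) = -26
So c_3 = F′′′(0)/3! = -13/3.

-13/3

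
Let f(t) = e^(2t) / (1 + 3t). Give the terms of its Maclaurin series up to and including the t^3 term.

-41*t^3/3 + 5*t^2 - t + 1

Write out both Maclaurin series and multiply, keeping only the needed powers.
f(0) = 1
f′(0) = -1
f′′(0) = 10
f′′′(0) = -82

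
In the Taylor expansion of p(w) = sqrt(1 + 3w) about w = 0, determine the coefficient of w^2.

-9/8

p(0) = 1
p′(0) = 3/2
p′′(0) = -9/4
Then c_k = p^(k)(0)/k! gives each Taylor coefficient.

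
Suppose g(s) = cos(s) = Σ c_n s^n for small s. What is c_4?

1/24

Use the known series and substitute for the argument.
g(0) = 1
g′(0) = 0
g′′(0) = -1
g′′′(0) = 0
g^(4)(0) = 1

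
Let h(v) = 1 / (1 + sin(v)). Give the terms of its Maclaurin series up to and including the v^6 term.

17*v^6/45 - 61*v^5/120 + 2*v^4/3 - 5*v^3/6 + v^2 - v + 1

Write 1/(1+u) = 1 - u + u^2 - u^3 + ... and substitute the series for u.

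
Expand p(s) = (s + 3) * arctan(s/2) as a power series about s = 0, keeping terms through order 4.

-s^4/24 - s^3/8 + s^2/2 + 3*s/2

Distribute the polynomial across the series and collect like powers.
p(0) = 0
p′(0) = 3/2
p′′(0) = 1
p′′′(0) = -3/4
p^(4)(0) = -1
Then c_k = p^(k)(0)/k! gives each Taylor coefficient.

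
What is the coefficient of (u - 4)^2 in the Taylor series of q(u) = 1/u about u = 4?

q(4) = 1/4
q′(4) = -1/16
q′′(4) = 1/32
The Taylor polynomial is Σ q^(k)(4)/k! · (u - 4)^k.

1/64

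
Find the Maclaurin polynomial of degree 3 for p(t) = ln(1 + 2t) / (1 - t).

8*t^3/3 + 2*t

Multiply the numerator's expansion by the denominator's geometric series.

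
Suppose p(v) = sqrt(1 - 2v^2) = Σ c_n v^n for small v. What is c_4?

-1/2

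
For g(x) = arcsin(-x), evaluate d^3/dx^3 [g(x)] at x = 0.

-1

From the series, [x^3] g = -1/6; multiply by 3! = 6 to get -1.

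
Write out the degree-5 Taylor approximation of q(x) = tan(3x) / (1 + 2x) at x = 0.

Take the Cauchy product of the two expansions.

582*x^5/5 - 42*x^4 + 21*x^3 - 6*x^2 + 3*x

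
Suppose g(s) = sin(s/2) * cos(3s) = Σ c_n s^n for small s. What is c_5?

Multiply the two series term by term and collect like powers.
g(0) = 0
g′(0) = 1/2
g′′(0) = 0
g′′′(0) = -109/8
g^(4)(0) = 0
g^(5)(0) = 6841/32
So c_5 = g^(5)(0)/5! = 6841/3840.

6841/3840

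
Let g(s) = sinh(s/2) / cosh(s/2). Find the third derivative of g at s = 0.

Divide the numerator series by the denominator series (power-series long division).
The coefficient of s^3 in the expansion is -1/24, so g′′′(0) = 3! * (-1/24) = -1/4.

-1/4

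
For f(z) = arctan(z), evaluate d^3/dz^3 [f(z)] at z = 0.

The coefficient of z^3 in the expansion is -1/3, so f′′′(0) = 3! * (-1/3) = -2.

-2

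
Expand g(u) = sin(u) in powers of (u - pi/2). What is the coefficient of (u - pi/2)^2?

[(u - pi/2)^0] = 1;  [(u - pi/2)^1] = 0;  [(u - pi/2)^2] = -1/2.
So c_2 = g′′(pi/2)/2! = -1/2.

-1/2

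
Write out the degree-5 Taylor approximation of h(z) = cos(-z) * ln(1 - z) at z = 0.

-3*z^5/40 + z^3/6 - z^2/2 - z

Write out both Maclaurin series and multiply, keeping only the needed powers.
h(0) = 0
h′(0) = -1
h′′(0) = -1
h′′′(0) = 1
h^(4)(0) = 0
h^(5)(0) = -9
Dividing each by k! gives the coefficients c_0, ..., c_5.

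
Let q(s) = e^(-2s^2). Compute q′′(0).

-4

Compute the successive derivatives at the expansion point and divide by k!.
The coefficient of s^2 in the expansion is -2, so q′′(0) = 2! * (-2) = -4.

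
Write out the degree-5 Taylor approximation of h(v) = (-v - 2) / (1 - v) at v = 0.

Multiply each power in the prefactor through the base expansion.
h(0) = -2
h′(0) = -3
h′′(0) = -6
h′′′(0) = -18
h^(4)(0) = -72
h^(5)(0) = -360
The Taylor polynomial is Σ h^(k)(0)/k! · v^k.

-3*v^5 - 3*v^4 - 3*v^3 - 3*v^2 - 3*v - 2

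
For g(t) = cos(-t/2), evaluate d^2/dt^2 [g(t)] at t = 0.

-1/4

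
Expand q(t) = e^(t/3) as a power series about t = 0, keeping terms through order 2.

t^2/18 + t/3 + 1

q(0) = 1
q′(0) = 1/3
q′′(0) = 1/9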